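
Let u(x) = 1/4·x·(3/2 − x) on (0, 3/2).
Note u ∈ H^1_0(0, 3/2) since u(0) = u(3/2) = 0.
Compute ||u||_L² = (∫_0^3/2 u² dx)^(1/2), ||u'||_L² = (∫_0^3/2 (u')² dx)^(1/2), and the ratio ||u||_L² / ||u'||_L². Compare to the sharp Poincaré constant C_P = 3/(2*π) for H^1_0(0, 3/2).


||u||_L² / ||u'||_L² = 3*sqrt(10)/20 < C_P = 3/(2*π).

u(x) = 1/4·x·(3/2 − x), so u'(x) = 3/8 - x/2.
u(x) = 1/4·x·(3/2 − x) vanishes at x = 0 and x = 3/2, so u ∈ H^1_0(0, 3/2). Differentiate via the product rule and integrate the resulting polynomials term by term.
  ∫_0^3/2 u² dx = ∫_0^3/2 (x^4/16 - 3*x^3/16 + 9*x^2/64) dx. Term by term:
    ∫_0^3/2 x^4/16 dx = 243/2560;  ∫_0^3/2 -3*x^3/16 dx = -243/1024;  ∫_0^3/2 9*x^2/64 dx = 81/512.
  Sum: 243/2560 − 243/1024 + 81/512 = 81/5120.
  ∫_0^3/2 (u')² dx = ∫_0^3/2 (x^2/4 - 3*x/8 + 9/64) dx. Term by term:
    ∫_0^3/2 x^2/4 dx = 9/32;  ∫_0^3/2 -3*x/8 dx = -27/64;  ∫_0^3/2 9/64 dx = 27/128.
  Sum: 9/32 − 27/64 + 27/128 = 9/128.
∫_0^3/2 u² dx = 81/5120, so ||u||_L² = 9*sqrt(5)/160.
∫_0^3/2 (u')² dx = 9/128, so ||u'||_L² = 3*sqrt(2)/16.
Ratio ||u||_L² / ||u'||_L² = 3*sqrt(10)/20.
Sharp Poincaré constant on H^1_0(0, 3/2) is C_P = L/π = 3/(2*π), achieved by sin(2*π/3·x).
A polynomial bump cannot attain the sharp Poincaré constant (only the first sine eigenfunction does), so the ratio is strictly less than C_P, consistent with ||u||_L² ≤ C_P ||u'||_L².


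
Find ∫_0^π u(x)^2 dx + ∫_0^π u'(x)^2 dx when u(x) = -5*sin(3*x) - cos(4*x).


||u||_{H^1(0,π)}^2 = -1020/7 + 267*π/2

u'(x) = 4*sin(4*x) - 15*cos(3*x).
Expand u² and (u')² and integrate term by term on (0, π), using: for integers n ≥ 1, ∫_0^π sin²(nx) dx = ∫_0^π cos²(nx) dx = π/2; for n ≠ n', ∫_0^π sin(nx)sin(n'x) dx = ∫_0^π cos(nx)cos(n'x) dx = 0; and by product-to-sum, ∫_0^π sin(nx)cos(n'x) dx = ½∫_0^π [sin((n+n')x) + sin((n−n')x)] dx, which is 0 when n+n' is even and 2n/(n²−n'²) when n+n' is odd (it need not vanish on (0, π)).
  u² squared terms: (-1)²·∫cos(4x)² dx = 1·π/2 = π/2;  (-5)²·∫sin(3x)² dx = 25·π/2 = 25*π/2.
  u² cross terms: 2·(-1)·(-5)·∫cos(4x)·sin(3x) dx = 10·(-6/7) = -60/7.
  So ∫_0^π u² dx = π/2 + 25*π/2 − 60/7 = -60/7 + 13*π.
  (u')² squared terms: (-15)²·∫cos(3x)² dx = 225·π/2 = 225*π/2;  (4)²·∫sin(4x)² dx = 16·π/2 = 8*π.
  (u')² cross terms: 2·(-15)·(4)·∫cos(3x)·sin(4x) dx = -120·(8/7) = -960/7.
  So ∫_0^π (u')² dx = 225*π/2 + 8*π − 960/7 = -960/7 + 241*π/2.
||u||_{H^1}^2 = (-60/7 + 13*π) + (-960/7 + 241*π/2) = -1020/7 + 267*π/2.


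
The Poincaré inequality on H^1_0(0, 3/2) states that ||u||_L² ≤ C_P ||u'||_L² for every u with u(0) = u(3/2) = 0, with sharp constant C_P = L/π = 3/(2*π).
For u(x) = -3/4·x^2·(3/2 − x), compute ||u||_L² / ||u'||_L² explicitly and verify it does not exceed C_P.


||u||_L² / ||u'||_L² = 3*sqrt(14)/28 < C_P = 3/(2*π).

u(x) = -3/4·x^2·(3/2 − x), so u'(x) = 9*x*(x - 1)/4.
u(x) = -3/4·x^2·(3/2 − x) vanishes at x = 0 and x = 3/2, so u ∈ H^1_0(0, 3/2). Differentiate via the product rule and integrate the resulting polynomials term by term.
  ∫_0^3/2 u² dx = ∫_0^3/2 (9*x^6/16 - 27*x^5/16 + 81*x^4/64) dx. Term by term:
    ∫_0^3/2 9*x^6/16 dx = 19683/14336;  ∫_0^3/2 -27*x^5/16 dx = -6561/2048;  ∫_0^3/2 81*x^4/64 dx = 19683/10240.
  Sum: 19683/14336 − 6561/2048 + 19683/10240 = 6561/71680.
  ∫_0^3/2 (u')² dx = ∫_0^3/2 (81*x^4/16 - 81*x^3/8 + 81*x^2/16) dx. Term by term:
    ∫_0^3/2 81*x^4/16 dx = 19683/2560;  ∫_0^3/2 -81*x^3/8 dx = -6561/512;  ∫_0^3/2 81*x^2/16 dx = 729/128.
  Sum: 19683/2560 − 6561/512 + 729/128 = 729/1280.
∫_0^3/2 u² dx = 6561/71680, so ||u||_L² = 81*sqrt(70)/2240.
∫_0^3/2 (u')² dx = 729/1280, so ||u'||_L² = 27*sqrt(5)/80.
Ratio ||u||_L² / ||u'||_L² = 3*sqrt(14)/28.
Sharp Poincaré constant on H^1_0(0, 3/2) is C_P = L/π = 3/(2*π), achieved by sin(2*π/3·x).
A polynomial bump cannot attain the sharp Poincaré constant (only the first sine eigenfunction does), so the ratio is strictly less than C_P, consistent with ||u||_L² ≤ C_P ||u'||_L².


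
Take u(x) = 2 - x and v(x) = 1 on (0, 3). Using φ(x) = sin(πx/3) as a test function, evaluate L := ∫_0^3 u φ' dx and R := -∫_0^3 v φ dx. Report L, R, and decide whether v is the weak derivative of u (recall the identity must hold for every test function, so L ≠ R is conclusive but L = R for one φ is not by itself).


LHS = 6/π, RHS = -6/π. No, v is not the weak derivative of u.

u(x) = 2 - x, classical derivative u'(x) = -1.
φ(x) = sin(πx/3), so φ'(x) = π*cos(π*x/3)/3.
Note φ(0) = φ(3) = 0, so the boundary term u·φ vanishes.
LHS = ∫_0^3 u(x) φ'(x) dx = ∫_0^3 (-π*x*cos(π*x/3)/3 + 2*π*cos(π*x/3)/3) dx. Term by term:
  ∫_0^3 2*π*cos(π*x/3)/3 dx = 0;  ∫_0^3 -π*x*cos(π*x/3)/3 dx = 6/π.
Sum: 0 + 6/π = 6/π.
So LHS = 6/π.
∫_0^3 v(x) φ(x) dx = ∫_0^3 (sin(π*x/3)) dx. Term by term:
  ∫_0^3 sin(π*x/3) dx = 6/π.
So RHS = -∫_0^3 v(x) φ(x) dx = -6/π.
LHS − RHS = 12/π ≠ 0, so the identity fails.
(For a valid weak derivative the identity must hold for EVERY test function, in particular this one. The failure shows v is NOT the weak derivative of u.)
Correct weak derivative would be u'(x) = -1.


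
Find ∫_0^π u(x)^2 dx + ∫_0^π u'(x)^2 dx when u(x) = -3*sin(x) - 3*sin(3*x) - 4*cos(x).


||u||_{H^1(0,π)}^2 = 70*π

u'(x) = 4*sin(x) - 3*cos(x) - 9*cos(3*x).
Expand u² and (u')² and integrate term by term on (0, π), using: for integers n ≥ 1, ∫_0^π sin²(nx) dx = ∫_0^π cos²(nx) dx = π/2; for n ≠ n', ∫_0^π sin(nx)sin(n'x) dx = ∫_0^π cos(nx)cos(n'x) dx = 0; and by product-to-sum, ∫_0^π sin(nx)cos(n'x) dx = ½∫_0^π [sin((n+n')x) + sin((n−n')x)] dx, which is 0 when n+n' is even and 2n/(n²−n'²) when n+n' is odd (it need not vanish on (0, π)).
  u² squared terms: (-4)²·∫cos(x)² dx = 16·π/2 = 8*π;  (-3)²·∫sin(x)² dx = 9·π/2 = 9*π/2;  (-3)²·∫sin(3x)² dx = 9·π/2 = 9*π/2.
  u² cross terms: 2·(-4)·(-3)·∫cos(x)·sin(x) dx = 24·(0) = 0;  2·(-4)·(-3)·∫cos(x)·sin(3x) dx = 24·(0) = 0;  2·(-3)·(-3)·∫sin(x)·sin(3x) dx = 18·(0) = 0.
  So ∫_0^π u² dx = 8*π + 9*π/2 + 9*π/2 + 0 + 0 + 0 = 17*π.
  (u')² squared terms: (-9)²·∫cos(3x)² dx = 81·π/2 = 81*π/2;  (-3)²·∫cos(x)² dx = 9·π/2 = 9*π/2;  (4)²·∫sin(x)² dx = 16·π/2 = 8*π.
  (u')² cross terms: 2·(-9)·(-3)·∫cos(3x)·cos(x) dx = 54·(0) = 0;  2·(-9)·(4)·∫cos(3x)·sin(x) dx = -72·(0) = 0;  2·(-3)·(4)·∫cos(x)·sin(x) dx = -24·(0) = 0.
  So ∫_0^π (u')² dx = 81*π/2 + 9*π/2 + 8*π + 0 + 0 + 0 = 53*π.
||u||_{H^1}^2 = (17*π) + (53*π) = 70*π.


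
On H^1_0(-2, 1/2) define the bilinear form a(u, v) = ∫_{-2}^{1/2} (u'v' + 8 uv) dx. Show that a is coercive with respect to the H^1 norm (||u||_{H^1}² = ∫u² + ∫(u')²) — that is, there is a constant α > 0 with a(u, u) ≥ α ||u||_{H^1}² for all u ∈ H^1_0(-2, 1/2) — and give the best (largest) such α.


α = 1

Coercivity of a(·,·) on H^1_0(-2, 1/2) means a(u, u) ≥ α ||u||_{H^1}² for every u ∈ H^1_0.
The interval has length L = 5/2, and Poincaré/coercivity depend only on L. Here a(u, u) = ∫(u')² + (8)·∫u².
Here c = 8 ≥ 1, so a(u,u) = ∫(u')² + c∫u² ≥ ∫(u')² + ∫u² = ||u||_{H^1}², i.e. α = 1 works. No larger α is possible: a(u,u) ≥ α||u||_{H^1}² means (1−α)∫(u')² ≥ (α−c)∫u², and for the modes u_n = sin(nπ(x−x₀)/L) (x₀ the left endpoint) one has ∫u_n²/∫(u_n')² = (L/(nπ))² → 0, so a(u_n,u_n)/||u_n||_{H^1}² → 1. Hence the optimal constant is α = 1.
Therefore α = 1.


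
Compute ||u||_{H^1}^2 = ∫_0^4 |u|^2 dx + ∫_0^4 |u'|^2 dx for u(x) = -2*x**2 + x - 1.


||u||_{H^1}^2 = 4696/5

The H^1 norm (squared) on an interval (0, L) is
  ||u||_{H^1}^2 = ∫_0^L u(x)^2 dx + ∫_0^L u'(x)^2 dx.
Compute u'(x) = 1 - 4*x.
Then u(x)^2 = 4*x**4 - 4*x**3 + 5*x**2 - 2*x + 1 and u'(x)^2 = 16*x**2 - 8*x + 1.
Integrate each monomial from 0 to 4 using ∫_0^4 c·x^n dx = c·4^(n+1)/(n+1):
  ∫_0^4 u(x)^2 dx = ∫_0^4 (4*x^4 - 4*x^3 + 5*x^2 - 2*x + 1) dx. Term by term:
    ∫_0^4 4*x^4 dx = 4096/5;  ∫_0^4 -4*x^3 dx = -256;  ∫_0^4 5*x^2 dx = 320/3;
    ∫_0^4 -2*x dx = -16;  ∫_0^4 1 dx = 4.
  Sum: 4096/5 − 256 + 320/3 − 16 + 4 = 9868/15.
  ∫_0^4 u'(x)^2 dx = ∫_0^4 (16*x^2 - 8*x + 1) dx. Term by term:
    ∫_0^4 16*x^2 dx = 1024/3;  ∫_0^4 -8*x dx = -64;  ∫_0^4 1 dx = 4.
  Sum: 1024/3 − 64 + 4 = 844/3.
Adding: ||u||_{H^1}^2 = 9868/15 + 844/3 = 4696/5.


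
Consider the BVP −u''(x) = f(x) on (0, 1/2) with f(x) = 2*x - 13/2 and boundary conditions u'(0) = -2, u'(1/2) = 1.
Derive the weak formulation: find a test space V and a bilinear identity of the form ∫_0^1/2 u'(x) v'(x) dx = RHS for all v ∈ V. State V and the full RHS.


V = H^1(0, 1/2) (v unrestricted at boundary; u is determined up to an additive constant); weak form: ∫_0^1/2 u'v' dx = ∫_0^1/2 (2*x - 13/2) v dx + v(1/2) + 2·v(0) for all v ∈ V.

Multiply both sides by a test function v and integrate from 0 to 1/2:
  ∫_0^1/2 −u''(x) v(x) dx = ∫_0^1/2 f(x) v(x) dx.
Integrate the LHS by parts once:
  ∫_0^1/2 −u'' v dx = −[u'(x) v(x)]_0^1/2 + ∫_0^1/2 u'(x) v'(x) dx.
Thus ∫_0^1/2 u'(x) v'(x) dx = ∫_0^1/2 f(x) v(x) dx + [u'(x) v(x)]_0^1/2.
Choose V so that boundary terms are either known or forced to vanish.
u has inhomogeneous Neumann u'(0) = -2, u'(1/2) = 1. [u' v]_0^1/2 = (1)·v(1/2) − (-2)·v(0) = v(1/2) + 2·v(0). Take V = H^1(0, 1/2); boundary term becomes part of RHS.
Weak formulation: find u (satisfying any essential BC) such that ∫_0^1/2 u'(x) v'(x) dx = ∫_0^1/2 f v dx + v(1/2) + 2·v(0) for all v ∈ V (Neumann data are natural BCs: they enter the RHS as boundary terms).
Substituting f(x) = 2*x - 13/2, the right-hand side is ∫_0^1/2 (2*x - 13/2) v dx + v(1/2) + 2·v(0).
Compatibility check (pure Neumann): taking v ≡ 1 ∈ V gives 0 = ∫_0^1/2 f dx + (1) − (-2), i.e. ∫_0^1/2 f dx must equal u'(0) − u'(1/2) = -3. Indeed ∫_0^1/2 (2*x - 13/2) dx = -3, so the data are compatible. The solution is then unique only up to an additive constant (fix it e.g. by requiring ∫_0^1/2 u dx = 0).


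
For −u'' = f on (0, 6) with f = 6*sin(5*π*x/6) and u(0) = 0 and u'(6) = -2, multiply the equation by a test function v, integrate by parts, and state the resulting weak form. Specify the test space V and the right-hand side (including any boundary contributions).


V = {v ∈ H^1(0, 6) : v(0) = 0} (test functions vanish at x = 0 where u is specified); weak form: ∫_0^6 u'v' dx = ∫_0^6 (6*sin(5*π*x/6)) v dx − 2·v(6) for all v ∈ V.

Multiply both sides by a test function v and integrate from 0 to 6:
  ∫_0^6 −u''(x) v(x) dx = ∫_0^6 f(x) v(x) dx.
Integrate the LHS by parts once:
  ∫_0^6 −u'' v dx = −[u'(x) v(x)]_0^6 + ∫_0^6 u'(x) v'(x) dx.
Thus ∫_0^6 u'(x) v'(x) dx = ∫_0^6 f(x) v(x) dx + [u'(x) v(x)]_0^6.
Choose V so that boundary terms are either known or forced to vanish.
Mixed BC: u(0) = 0 (Dirichlet) and u'(6) = -2 (Neumann). Define V = {v ∈ H^1(0, 6) : v(0) = 0}. Then [u' v]_0^6 = u'(6)·v(6) − u'(0)·0 = − 2·v(6).
Weak formulation: find u (satisfying any essential BC) such that ∫_0^6 u'(x) v'(x) dx = ∫_0^6 f v dx − 2·v(6) for all v ∈ V (Dirichlet at 0 absorbed into V; Neumann datum at x = 6 contributes the boundary term).
Substituting f(x) = 6*sin(5*π*x/6), the right-hand side is ∫_0^6 (6*sin(5*π*x/6)) v dx − 2·v(6).


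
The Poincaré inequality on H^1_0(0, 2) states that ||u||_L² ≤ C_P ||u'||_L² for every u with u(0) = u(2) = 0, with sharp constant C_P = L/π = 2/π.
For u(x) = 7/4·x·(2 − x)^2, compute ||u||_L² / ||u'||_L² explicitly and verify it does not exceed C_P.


||u||_L² / ||u'||_L² = sqrt(14)/7 < C_P = 2/π.

u(x) = 7/4·x·(2 − x)^2, so u'(x) = 21*x^2/4 - 14*x + 7.
u(x) = 7/4·x·(2 − x)^2 vanishes at x = 0 and x = 2, so u ∈ H^1_0(0, 2). Differentiate via the product rule and integrate the resulting polynomials term by term.
  ∫_0^2 u² dx = ∫_0^2 (49*x^6/16 - 49*x^5/2 + 147*x^4/2 - 98*x^3 + 49*x^2) dx. Term by term:
    ∫_0^2 49*x^6/16 dx = 56;  ∫_0^2 -49*x^5/2 dx = -784/3;  ∫_0^2 147*x^4/2 dx = 2352/5;
    ∫_0^2 -98*x^3 dx = -392;  ∫_0^2 49*x^2 dx = 392/3.
  Sum: 56 − 784/3 + 2352/5 − 392 + 392/3 = 56/15.
  ∫_0^2 (u')² dx = ∫_0^2 (441*x^4/16 - 147*x^3 + 539*x^2/2 - 196*x + 49) dx. Term by term:
    ∫_0^2 441*x^4/16 dx = 882/5;  ∫_0^2 -147*x^3 dx = -588;  ∫_0^2 539*x^2/2 dx = 2156/3;
    ∫_0^2 -196*x dx = -392;  ∫_0^2 49 dx = 98.
  Sum: 882/5 − 588 + 2156/3 − 392 + 98 = 196/15.
∫_0^2 u² dx = 56/15, so ||u||_L² = 2*sqrt(210)/15.
∫_0^2 (u')² dx = 196/15, so ||u'||_L² = 14*sqrt(15)/15.
Ratio ||u||_L² / ||u'||_L² = sqrt(14)/7.
Sharp Poincaré constant on H^1_0(0, 2) is C_P = L/π = 2/π, achieved by sin(π/2·x).
A polynomial bump cannot attain the sharp Poincaré constant (only the first sine eigenfunction does), so the ratio is strictly less than C_P, consistent with ||u||_L² ≤ C_P ||u'||_L².


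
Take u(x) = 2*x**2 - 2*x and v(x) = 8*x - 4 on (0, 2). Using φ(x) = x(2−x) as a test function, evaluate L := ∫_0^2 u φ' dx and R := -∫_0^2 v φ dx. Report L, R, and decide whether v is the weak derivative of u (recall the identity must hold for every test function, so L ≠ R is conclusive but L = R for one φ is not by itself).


LHS = -8/3, RHS = -16/3. No, v is not the weak derivative of u.

u(x) = 2*x**2 - 2*x, classical derivative u'(x) = 4*x - 2.
φ(x) = x(2−x), so φ'(x) = 2 - 2*x.
Note φ(0) = φ(2) = 0, so the boundary term u·φ vanishes.
LHS = ∫_0^2 u(x) φ'(x) dx = ∫_0^2 (-4*x^3 + 8*x^2 - 4*x) dx. Term by term:
  ∫_0^2 -4*x^3 dx = -16;  ∫_0^2 8*x^2 dx = 64/3;  ∫_0^2 -4*x dx = -8.
Sum: -16 + 64/3 − 8 = -8/3.
So LHS = -8/3.
∫_0^2 v(x) φ(x) dx = ∫_0^2 (-8*x^3 + 20*x^2 - 8*x) dx. Term by term:
  ∫_0^2 -8*x^3 dx = -32;  ∫_0^2 20*x^2 dx = 160/3;  ∫_0^2 -8*x dx = -16.
Sum: -32 + 160/3 − 16 = 16/3.
So RHS = -∫_0^2 v(x) φ(x) dx = -16/3.
LHS − RHS = 8/3 ≠ 0, so the identity fails.
(For a valid weak derivative the identity must hold for EVERY test function, in particular this one. The failure shows v is NOT the weak derivative of u.)
Correct weak derivative would be u'(x) = 4*x - 2.


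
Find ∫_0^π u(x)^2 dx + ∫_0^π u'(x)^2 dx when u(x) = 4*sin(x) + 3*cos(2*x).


||u||_{H^1(0,π)}^2 = -80 + 77*π/2

u'(x) = -6*sin(2*x) + 4*cos(x).
Expand u² and (u')² and integrate term by term on (0, π), using: for integers n ≥ 1, ∫_0^π sin²(nx) dx = ∫_0^π cos²(nx) dx = π/2; for n ≠ n', ∫_0^π sin(nx)sin(n'x) dx = ∫_0^π cos(nx)cos(n'x) dx = 0; and by product-to-sum, ∫_0^π sin(nx)cos(n'x) dx = ½∫_0^π [sin((n+n')x) + sin((n−n')x)] dx, which is 0 when n+n' is even and 2n/(n²−n'²) when n+n' is odd (it need not vanish on (0, π)).
  u² squared terms: (3)²·∫cos(2x)² dx = 9·π/2 = 9*π/2;  (4)²·∫sin(x)² dx = 16·π/2 = 8*π.
  u² cross terms: 2·(3)·(4)·∫cos(2x)·sin(x) dx = 24·(-2/3) = -16.
  So ∫_0^π u² dx = 9*π/2 + 8*π − 16 = -16 + 25*π/2.
  (u')² squared terms: (-6)²·∫sin(2x)² dx = 36·π/2 = 18*π;  (4)²·∫cos(x)² dx = 16·π/2 = 8*π.
  (u')² cross terms: 2·(-6)·(4)·∫sin(2x)·cos(x) dx = -48·(4/3) = -64.
  So ∫_0^π (u')² dx = 18*π + 8*π − 64 = -64 + 26*π.
||u||_{H^1}^2 = (-16 + 25*π/2) + (-64 + 26*π) = -80 + 77*π/2.


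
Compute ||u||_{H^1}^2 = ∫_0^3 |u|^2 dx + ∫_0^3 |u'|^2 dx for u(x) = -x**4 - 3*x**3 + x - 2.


||u||_{H^1}^2 = 3806301/140

The H^1 norm (squared) on an interval (0, L) is
  ||u||_{H^1}^2 = ∫_0^L u(x)^2 dx + ∫_0^L u'(x)^2 dx.
Compute u'(x) = -4*x**3 - 9*x**2 + 1.
Then u(x)^2 = x**8 + 6*x**7 + 9*x**6 - 2*x**5 - 2*x**4 + 12*x**3 + x**2 - 4*x + 4 and u'(x)^2 = 16*x**6 + 72*x**5 + 81*x**4 - 8*x**3 - 18*x**2 + 1.
Integrate each monomial from 0 to 3 using ∫_0^3 c·x^n dx = c·3^(n+1)/(n+1):
  ∫_0^3 u(x)^2 dx = ∫_0^3 (x^8 + 6*x^7 + 9*x^6 - 2*x^5 - 2*x^4 + 12*x^3 + x^2 - 4*x + 4) dx. Term by term:
    ∫_0^3 x^8 dx = 2187;  ∫_0^3 6*x^7 dx = 19683/4;  ∫_0^3 9*x^6 dx = 19683/7;
    ∫_0^3 -2*x^5 dx = -243;  ∫_0^3 -2*x^4 dx = -486/5;  ∫_0^3 12*x^3 dx = 243;
    ∫_0^3 x^2 dx = 9;  ∫_0^3 -4*x dx = -18;  ∫_0^3 4 dx = 12.
  Sum: 2187 + 19683/4 + 19683/7 − 243 − 486/5 + 243 + 9 − 18 + 12 = 1375557/140.
  ∫_0^3 u'(x)^2 dx = ∫_0^3 (16*x^6 + 72*x^5 + 81*x^4 - 8*x^3 - 18*x^2 + 1) dx. Term by term:
    ∫_0^3 16*x^6 dx = 34992/7;  ∫_0^3 72*x^5 dx = 8748;  ∫_0^3 81*x^4 dx = 19683/5;
    ∫_0^3 -8*x^3 dx = -162;  ∫_0^3 -18*x^2 dx = -162;  ∫_0^3 1 dx = 3.
  Sum: 34992/7 + 8748 + 19683/5 − 162 − 162 + 3 = 607686/35.
Adding: ||u||_{H^1}^2 = 1375557/140 + 607686/35 = 3806301/140.


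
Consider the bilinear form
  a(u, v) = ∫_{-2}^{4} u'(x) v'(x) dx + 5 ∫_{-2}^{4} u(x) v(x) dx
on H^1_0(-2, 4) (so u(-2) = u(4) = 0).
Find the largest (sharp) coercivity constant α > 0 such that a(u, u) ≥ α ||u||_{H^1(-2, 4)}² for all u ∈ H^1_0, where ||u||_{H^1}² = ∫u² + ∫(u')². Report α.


α = 1

Coercivity of a(·,·) on H^1_0(-2, 4) means a(u, u) ≥ α ||u||_{H^1}² for every u ∈ H^1_0.
The interval has length L = 6, and Poincaré/coercivity depend only on L. Here a(u, u) = ∫(u')² + (5)·∫u².
Here c = 5 ≥ 1, so a(u,u) = ∫(u')² + c∫u² ≥ ∫(u')² + ∫u² = ||u||_{H^1}², i.e. α = 1 works. No larger α is possible: a(u,u) ≥ α||u||_{H^1}² means (1−α)∫(u')² ≥ (α−c)∫u², and for the modes u_n = sin(nπ(x−x₀)/L) (x₀ the left endpoint) one has ∫u_n²/∫(u_n')² = (L/(nπ))² → 0, so a(u_n,u_n)/||u_n||_{H^1}² → 1. Hence the optimal constant is α = 1.
Therefore α = 1.


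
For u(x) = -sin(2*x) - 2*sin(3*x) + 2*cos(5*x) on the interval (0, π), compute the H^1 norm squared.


||u||_{H^1(0,π)}^2 = 416/21 + 149*π/2

u'(x) = -10*sin(5*x) - 2*cos(2*x) - 6*cos(3*x).
Expand u² and (u')² and integrate term by term on (0, π), using: for integers n ≥ 1, ∫_0^π sin²(nx) dx = ∫_0^π cos²(nx) dx = π/2; for n ≠ n', ∫_0^π sin(nx)sin(n'x) dx = ∫_0^π cos(nx)cos(n'x) dx = 0; and by product-to-sum, ∫_0^π sin(nx)cos(n'x) dx = ½∫_0^π [sin((n+n')x) + sin((n−n')x)] dx, which is 0 when n+n' is even and 2n/(n²−n'²) when n+n' is odd (it need not vanish on (0, π)).
  u² squared terms: (-1)²·∫sin(2x)² dx = 1·π/2 = π/2;  (-2)²·∫sin(3x)² dx = 4·π/2 = 2*π;  (2)²·∫cos(5x)² dx = 4·π/2 = 2*π.
  u² cross terms: 2·(-1)·(-2)·∫sin(2x)·sin(3x) dx = 4·(0) = 0;  2·(-1)·(2)·∫sin(2x)·cos(5x) dx = -4·(-4/21) = 16/21;  2·(-2)·(2)·∫sin(3x)·cos(5x) dx = -8·(0) = 0.
  So ∫_0^π u² dx = π/2 + 2*π + 2*π + 0 + 16/21 + 0 = 16/21 + 9*π/2.
  (u')² squared terms: (-10)²·∫sin(5x)² dx = 100·π/2 = 50*π;  (-6)²·∫cos(3x)² dx = 36·π/2 = 18*π;  (-2)²·∫cos(2x)² dx = 4·π/2 = 2*π.
  (u')² cross terms: 2·(-10)·(-6)·∫sin(5x)·cos(3x) dx = 120·(0) = 0;  2·(-10)·(-2)·∫sin(5x)·cos(2x) dx = 40·(10/21) = 400/21;  2·(-6)·(-2)·∫cos(3x)·cos(2x) dx = 24·(0) = 0.
  So ∫_0^π (u')² dx = 50*π + 18*π + 2*π + 0 + 400/21 + 0 = 400/21 + 70*π.
||u||_{H^1}^2 = (16/21 + 9*π/2) + (400/21 + 70*π) = 416/21 + 149*π/2.


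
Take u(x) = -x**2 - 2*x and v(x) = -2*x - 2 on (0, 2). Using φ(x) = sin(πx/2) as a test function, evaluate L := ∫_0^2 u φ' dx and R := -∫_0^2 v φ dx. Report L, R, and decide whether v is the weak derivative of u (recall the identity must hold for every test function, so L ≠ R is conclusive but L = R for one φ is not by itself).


LHS = 16/π, RHS = 16/π. Yes, v = u' weakly.

u(x) = -x**2 - 2*x, classical derivative u'(x) = -2*x - 2.
φ(x) = sin(πx/2), so φ'(x) = π*cos(π*x/2)/2.
Note φ(0) = φ(2) = 0, so the boundary term u·φ vanishes.
LHS = ∫_0^2 u(x) φ'(x) dx = ∫_0^2 (-π*x^2*cos(π*x/2)/2 - π*x*cos(π*x/2)) dx. Term by term:
  ∫_0^2 -π*x*cos(π*x/2) dx = 8/π;  ∫_0^2 -π*x^2*cos(π*x/2)/2 dx = 8/π.
Sum: 8/π + 8/π = 16/π.
So LHS = 16/π.
∫_0^2 v(x) φ(x) dx = ∫_0^2 (-2*x*sin(π*x/2) - 2*sin(π*x/2)) dx. Term by term:
  ∫_0^2 -2*sin(π*x/2) dx = -8/π;  ∫_0^2 -2*x*sin(π*x/2) dx = -8/π.
Sum: -8/π − 8/π = -16/π.
So RHS = -∫_0^2 v(x) φ(x) dx = 16/π.
LHS = RHS, so the identity holds for this test φ.
Moreover u is smooth here and v(x) = u'(x) = -2*x - 2 pointwise, so the identity holds for every test function. Hence v is the weak derivative of u.


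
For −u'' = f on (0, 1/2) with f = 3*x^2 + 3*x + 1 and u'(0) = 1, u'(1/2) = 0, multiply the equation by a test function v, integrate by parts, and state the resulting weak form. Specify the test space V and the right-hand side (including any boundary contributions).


V = H^1(0, 1/2) (v unrestricted at boundary; u is determined up to an additive constant); weak form: ∫_0^1/2 u'v' dx = ∫_0^1/2 (3*x^2 + 3*x + 1) v dx − v(0) for all v ∈ V.

Multiply both sides by a test function v and integrate from 0 to 1/2:
  ∫_0^1/2 −u''(x) v(x) dx = ∫_0^1/2 f(x) v(x) dx.
Integrate the LHS by parts once:
  ∫_0^1/2 −u'' v dx = −[u'(x) v(x)]_0^1/2 + ∫_0^1/2 u'(x) v'(x) dx.
Thus ∫_0^1/2 u'(x) v'(x) dx = ∫_0^1/2 f(x) v(x) dx + [u'(x) v(x)]_0^1/2.
Choose V so that boundary terms are either known or forced to vanish.
u has inhomogeneous Neumann u'(0) = 1, u'(1/2) = 0. [u' v]_0^1/2 = (0)·v(1/2) − (1)·v(0) = − v(0). Take V = H^1(0, 1/2); boundary term becomes part of RHS.
Weak formulation: find u (satisfying any essential BC) such that ∫_0^1/2 u'(x) v'(x) dx = ∫_0^1/2 f v dx − v(0) for all v ∈ V (Neumann data are natural BCs: they enter the RHS as boundary terms).
Substituting f(x) = 3*x^2 + 3*x + 1, the right-hand side is ∫_0^1/2 (3*x^2 + 3*x + 1) v dx − v(0).
Compatibility check (pure Neumann): taking v ≡ 1 ∈ V gives 0 = ∫_0^1/2 f dx + (0) − (1), i.e. ∫_0^1/2 f dx must equal u'(0) − u'(1/2) = 1. Indeed ∫_0^1/2 (3*x^2 + 3*x + 1) dx = 1, so the data are compatible. The solution is then unique only up to an additive constant (fix it e.g. by requiring ∫_0^1/2 u dx = 0).


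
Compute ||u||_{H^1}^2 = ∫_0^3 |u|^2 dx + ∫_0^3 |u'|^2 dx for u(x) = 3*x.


||u||_{H^1}^2 = 108

The H^1 norm (squared) on an interval (0, L) is
  ||u||_{H^1}^2 = ∫_0^L u(x)^2 dx + ∫_0^L u'(x)^2 dx.
Compute u'(x) = 3.
Then u(x)^2 = 9*x**2 and u'(x)^2 = 9.
Integrate each monomial from 0 to 3 using ∫_0^3 c·x^n dx = c·3^(n+1)/(n+1):
  ∫_0^3 u(x)^2 dx = ∫_0^3 (9*x^2) dx. Term by term:
    ∫_0^3 9*x^2 dx = 81.
  ∫_0^3 u'(x)^2 dx = ∫_0^3 (9) dx. Term by term:
    ∫_0^3 9 dx = 27.
Adding: ||u||_{H^1}^2 = 81 + 27 = 108.


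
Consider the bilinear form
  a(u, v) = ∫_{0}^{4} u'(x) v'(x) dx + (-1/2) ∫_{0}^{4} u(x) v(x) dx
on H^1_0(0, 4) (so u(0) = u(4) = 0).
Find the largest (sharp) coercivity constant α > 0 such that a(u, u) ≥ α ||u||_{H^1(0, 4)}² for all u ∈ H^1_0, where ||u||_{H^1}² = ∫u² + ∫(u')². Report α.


α = (-8 + π^2)/(π^2 + 16)

Coercivity of a(·,·) on H^1_0(0, 4) means a(u, u) ≥ α ||u||_{H^1}² for every u ∈ H^1_0.
The interval has length L = 4, and Poincaré/coercivity depend only on L. Here a(u, u) = ∫(u')² + (-1/2)·∫u².
Here c = -1/2 < 0 with |c| < (π/L)² = π^2/16, so coercivity still holds. The condition a(u,u) ≥ α||u||_{H^1}² reads (1−α)∫(u')² ≥ (α−c)∫u². Any admissible α is ≤ 1 (rapidly oscillating u have ∫u²/∫(u')² → 0), and α = 1 would force 0 ≥ (1−c)∫u², impossible since c < 1; so 1−α > 0. By the sharp Poincaré inequality on H^1_0 of an interval of length L, ∫(u')² ≥ (π/L)²∫u² with equality for the first sine mode sin(π(x−x₀)/L) (x₀ the left endpoint), so the inequality holds for all u iff (1−α)(π/L)² ≥ α − c, i.e. α ≤ ((π/L)² + c)/((π/L)² + 1) = (1 + c(L/π)²)/(1 + (L/π)²). (Direct route, valid since c ≤ 0: Poincaré gives c∫u² ≥ c(L/π)²∫(u')², so a(u,u) ≥ (1 + c(L/π)²)∫(u')², while ||u||_{H^1}² ≤ (1 + (L/π)²)∫(u')²; dividing yields the same α.) With (π/L)² = π^2/16 and c = -1/2, the largest admissible constant is α = ((π/L)² + c)/((π/L)² + 1).
Simplifying, α = (-8 + π^2)/(π^2 + 16).


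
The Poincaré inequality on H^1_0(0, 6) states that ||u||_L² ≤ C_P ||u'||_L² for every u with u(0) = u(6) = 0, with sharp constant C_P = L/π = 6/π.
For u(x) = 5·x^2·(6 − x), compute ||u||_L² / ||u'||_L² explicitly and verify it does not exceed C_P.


||u||_L² / ||u'||_L² = 3*sqrt(14)/7 < C_P = 6/π.

u(x) = 5·x^2·(6 − x), so u'(x) = 15*x*(4 - x).
u(x) = 5·x^2·(6 − x) vanishes at x = 0 and x = 6, so u ∈ H^1_0(0, 6). Differentiate via the product rule and integrate the resulting polynomials term by term.
  ∫_0^6 u² dx = ∫_0^6 (25*x^6 - 300*x^5 + 900*x^4) dx. Term by term:
    ∫_0^6 25*x^6 dx = 6998400/7;  ∫_0^6 -300*x^5 dx = -2332800;  ∫_0^6 900*x^4 dx = 1399680.
  Sum: 6998400/7 − 2332800 + 1399680 = 466560/7.
  ∫_0^6 (u')² dx = ∫_0^6 (225*x^4 - 1800*x^3 + 3600*x^2) dx. Term by term:
    ∫_0^6 225*x^4 dx = 349920;  ∫_0^6 -1800*x^3 dx = -583200;  ∫_0^6 3600*x^2 dx = 259200.
  Sum: 349920 − 583200 + 259200 = 25920.
∫_0^6 u² dx = 466560/7, so ||u||_L² = 216*sqrt(70)/7.
∫_0^6 (u')² dx = 25920, so ||u'||_L² = 72*sqrt(5).
Ratio ||u||_L² / ||u'||_L² = 3*sqrt(14)/7.
Sharp Poincaré constant on H^1_0(0, 6) is C_P = L/π = 6/π, achieved by sin(π/6·x).
A polynomial bump cannot attain the sharp Poincaré constant (only the first sine eigenfunction does), so the ratio is strictly less than C_P, consistent with ||u||_L² ≤ C_P ||u'||_L².


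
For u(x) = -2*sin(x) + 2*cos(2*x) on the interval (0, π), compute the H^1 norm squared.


||u||_{H^1(0,π)}^2 = 80/3 + 14*π

u'(x) = -4*sin(2*x) - 2*cos(x).
Expand u² and (u')² and integrate term by term on (0, π), using: for integers n ≥ 1, ∫_0^π sin²(nx) dx = ∫_0^π cos²(nx) dx = π/2; for n ≠ n', ∫_0^π sin(nx)sin(n'x) dx = ∫_0^π cos(nx)cos(n'x) dx = 0; and by product-to-sum, ∫_0^π sin(nx)cos(n'x) dx = ½∫_0^π [sin((n+n')x) + sin((n−n')x)] dx, which is 0 when n+n' is even and 2n/(n²−n'²) when n+n' is odd (it need not vanish on (0, π)).
  u² squared terms: (-2)²·∫sin(x)² dx = 4·π/2 = 2*π;  (2)²·∫cos(2x)² dx = 4·π/2 = 2*π.
  u² cross terms: 2·(-2)·(2)·∫sin(x)·cos(2x) dx = -8·(-2/3) = 16/3.
  So ∫_0^π u² dx = 2*π + 2*π + 16/3 = 16/3 + 4*π.
  (u')² squared terms: (-4)²·∫sin(2x)² dx = 16·π/2 = 8*π;  (-2)²·∫cos(x)² dx = 4·π/2 = 2*π.
  (u')² cross terms: 2·(-4)·(-2)·∫sin(2x)·cos(x) dx = 16·(4/3) = 64/3.
  So ∫_0^π (u')² dx = 8*π + 2*π + 64/3 = 64/3 + 10*π.
||u||_{H^1}^2 = (16/3 + 4*π) + (64/3 + 10*π) = 80/3 + 14*π.


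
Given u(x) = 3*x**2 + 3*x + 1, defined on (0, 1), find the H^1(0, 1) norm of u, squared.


||u||_{H^1}^2 = 543/10

The H^1 norm (squared) on an interval (0, L) is
  ||u||_{H^1}^2 = ∫_0^L u(x)^2 dx + ∫_0^L u'(x)^2 dx.
Compute u'(x) = 6*x + 3.
Then u(x)^2 = 9*x**4 + 18*x**3 + 15*x**2 + 6*x + 1 and u'(x)^2 = 36*x**2 + 36*x + 9.
Integrate each monomial from 0 to 1 using ∫_0^1 c·x^n dx = c·1^(n+1)/(n+1):
  ∫_0^1 u(x)^2 dx = ∫_0^1 (9*x^4 + 18*x^3 + 15*x^2 + 6*x + 1) dx. Term by term:
    ∫_0^1 9*x^4 dx = 9/5;  ∫_0^1 18*x^3 dx = 9/2;  ∫_0^1 15*x^2 dx = 5;
    ∫_0^1 6*x dx = 3;  ∫_0^1 1 dx = 1.
  Sum: 9/5 + 9/2 + 5 + 3 + 1 = 153/10.
  ∫_0^1 u'(x)^2 dx = ∫_0^1 (36*x^2 + 36*x + 9) dx. Term by term:
    ∫_0^1 36*x^2 dx = 12;  ∫_0^1 36*x dx = 18;  ∫_0^1 9 dx = 9.
  Sum: 12 + 18 + 9 = 39.
Adding: ||u||_{H^1}^2 = 153/10 + 39 = 543/10.


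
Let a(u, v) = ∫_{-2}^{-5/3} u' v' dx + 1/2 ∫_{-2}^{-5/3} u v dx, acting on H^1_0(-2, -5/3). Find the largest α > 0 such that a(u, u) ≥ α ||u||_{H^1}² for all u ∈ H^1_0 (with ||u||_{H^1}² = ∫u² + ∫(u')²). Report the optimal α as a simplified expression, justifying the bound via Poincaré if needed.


α = (1 + 18*π^2)/(2*(1 + 9*π^2))

Coercivity of a(·,·) on H^1_0(-2, -5/3) means a(u, u) ≥ α ||u||_{H^1}² for every u ∈ H^1_0.
The interval has length L = 1/3, and Poincaré/coercivity depend only on L. Here a(u, u) = ∫(u')² + (1/2)·∫u².
Here 0 < c = 1/2 < 1. The condition a(u,u) ≥ α||u||_{H^1}² reads (1−α)∫(u')² ≥ (α−c)∫u². Any admissible α is ≤ 1 (rapidly oscillating u have ∫u²/∫(u')² → 0), and α = 1 would force 0 ≥ (1−c)∫u², impossible since c < 1; so 1−α > 0. By the sharp Poincaré inequality on H^1_0 of an interval of length L, ∫(u')² ≥ (π/L)²∫u² with equality for the first sine mode sin(π(x−x₀)/L) (x₀ the left endpoint), so the inequality holds for all u iff (1−α)(π/L)² ≥ α − c, i.e. α ≤ ((π/L)² + c)/((π/L)² + 1) = (1 + c(L/π)²)/(1 + (L/π)²). With (π/L)² = 9*π^2 and c = 1/2, the largest admissible constant is α = ((π/L)² + c)/((π/L)² + 1).
Simplifying, α = (1 + 18*π^2)/(2*(1 + 9*π^2)).


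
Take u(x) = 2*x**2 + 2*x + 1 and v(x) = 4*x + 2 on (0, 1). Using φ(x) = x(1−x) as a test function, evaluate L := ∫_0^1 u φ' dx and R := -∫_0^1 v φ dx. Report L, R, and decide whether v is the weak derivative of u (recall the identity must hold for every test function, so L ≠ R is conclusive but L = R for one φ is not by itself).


LHS = -2/3, RHS = -2/3. Yes, v = u' weakly.

u(x) = 2*x**2 + 2*x + 1, classical derivative u'(x) = 4*x + 2.
φ(x) = x(1−x), so φ'(x) = 1 - 2*x.
Note φ(0) = φ(1) = 0, so the boundary term u·φ vanishes.
LHS = ∫_0^1 u(x) φ'(x) dx = ∫_0^1 (-4*x^3 - 2*x^2 + 1) dx. Term by term:
  ∫_0^1 -4*x^3 dx = -1;  ∫_0^1 -2*x^2 dx = -2/3;  ∫_0^1 1 dx = 1.
Sum: -1 − 2/3 + 1 = -2/3.
So LHS = -2/3.
∫_0^1 v(x) φ(x) dx = ∫_0^1 (-4*x^3 + 2*x^2 + 2*x) dx. Term by term:
  ∫_0^1 -4*x^3 dx = -1;  ∫_0^1 2*x^2 dx = 2/3;  ∫_0^1 2*x dx = 1.
Sum: -1 + 2/3 + 1 = 2/3.
So RHS = -∫_0^1 v(x) φ(x) dx = -2/3.
LHS = RHS, so the identity holds for this test φ.
Moreover u is smooth here and v(x) = u'(x) = 4*x + 2 pointwise, so the identity holds for every test function. Hence v is the weak derivative of u.


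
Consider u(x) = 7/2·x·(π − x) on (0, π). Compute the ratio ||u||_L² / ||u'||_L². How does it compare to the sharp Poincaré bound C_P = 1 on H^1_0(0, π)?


||u||_L² / ||u'||_L² = sqrt(10)*π/10 < C_P = 1.

u(x) = 7/2·x·(π − x), so u'(x) = -7*x + 7*π/2.
u(x) = 7/2·x·(π − x) vanishes at x = 0 and x = π, so u ∈ H^1_0(0, π). Differentiate via the product rule and integrate the resulting polynomials term by term.
  ∫_0^π u² dx = ∫_0^π (49*x^4/4 - 49*π*x^3/2 + 49*π^2*x^2/4) dx. Term by term:
    ∫_0^π 49*x^4/4 dx = 49*π^5/20;  ∫_0^π -49*π*x^3/2 dx = -49*π^5/8;  ∫_0^π 49*π^2*x^2/4 dx = 49*π^5/12.
  Sum: 49*π^5/20 − 49*π^5/8 + 49*π^5/12 = 49*π^5/120.
  ∫_0^π (u')² dx = ∫_0^π (49*x^2 - 49*π*x + 49*π^2/4) dx. Term by term:
    ∫_0^π 49*x^2 dx = 49*π^3/3;  ∫_0^π -49*π*x dx = -49*π^3/2;  ∫_0^π 49*π^2/4 dx = 49*π^3/4.
  Sum: 49*π^3/3 − 49*π^3/2 + 49*π^3/4 = 49*π^3/12.
∫_0^π u² dx = 49*π^5/120, so ||u||_L² = 7*sqrt(30)*π^(5/2)/60.
∫_0^π (u')² dx = 49*π^3/12, so ||u'||_L² = 7*sqrt(3)*π^(3/2)/6.
Ratio ||u||_L² / ||u'||_L² = sqrt(10)*π/10.
Sharp Poincaré constant on H^1_0(0, π) is C_P = L/π = 1, achieved by sin(x).
A polynomial bump cannot attain the sharp Poincaré constant (only the first sine eigenfunction does), so the ratio is strictly less than C_P, consistent with ||u||_L² ≤ C_P ||u'||_L².


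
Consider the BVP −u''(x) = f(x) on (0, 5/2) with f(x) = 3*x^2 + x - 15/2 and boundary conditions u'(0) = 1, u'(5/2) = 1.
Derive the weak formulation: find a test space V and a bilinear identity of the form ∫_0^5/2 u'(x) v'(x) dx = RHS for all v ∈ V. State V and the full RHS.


V = H^1(0, 5/2) (v unrestricted at boundary; u is determined up to an additive constant); weak form: ∫_0^5/2 u'v' dx = ∫_0^5/2 (3*x^2 + x - 15/2) v dx + v(5/2) − v(0) for all v ∈ V.

Multiply both sides by a test function v and integrate from 0 to 5/2:
  ∫_0^5/2 −u''(x) v(x) dx = ∫_0^5/2 f(x) v(x) dx.
Integrate the LHS by parts once:
  ∫_0^5/2 −u'' v dx = −[u'(x) v(x)]_0^5/2 + ∫_0^5/2 u'(x) v'(x) dx.
Thus ∫_0^5/2 u'(x) v'(x) dx = ∫_0^5/2 f(x) v(x) dx + [u'(x) v(x)]_0^5/2.
Choose V so that boundary terms are either known or forced to vanish.
u has inhomogeneous Neumann u'(0) = 1, u'(5/2) = 1. [u' v]_0^5/2 = (1)·v(5/2) − (1)·v(0) = v(5/2) − v(0). Take V = H^1(0, 5/2); boundary term becomes part of RHS.
Weak formulation: find u (satisfying any essential BC) such that ∫_0^5/2 u'(x) v'(x) dx = ∫_0^5/2 f v dx + v(5/2) − v(0) for all v ∈ V (Neumann data are natural BCs: they enter the RHS as boundary terms).
Substituting f(x) = 3*x^2 + x - 15/2, the right-hand side is ∫_0^5/2 (3*x^2 + x - 15/2) v dx + v(5/2) − v(0).
Compatibility check (pure Neumann): taking v ≡ 1 ∈ V gives 0 = ∫_0^5/2 f dx + (1) − (1), i.e. ∫_0^5/2 f dx must equal u'(0) − u'(5/2) = 0. Indeed ∫_0^5/2 (3*x^2 + x - 15/2) dx = 0, so the data are compatible. The solution is then unique only up to an additive constant (fix it e.g. by requiring ∫_0^5/2 u dx = 0).


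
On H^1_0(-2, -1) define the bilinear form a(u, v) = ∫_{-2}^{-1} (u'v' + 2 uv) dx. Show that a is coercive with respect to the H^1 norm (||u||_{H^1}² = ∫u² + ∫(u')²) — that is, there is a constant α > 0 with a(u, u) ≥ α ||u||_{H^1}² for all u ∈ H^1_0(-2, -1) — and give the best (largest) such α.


α = 1

Coercivity of a(·,·) on H^1_0(-2, -1) means a(u, u) ≥ α ||u||_{H^1}² for every u ∈ H^1_0.
The interval has length L = 1, and Poincaré/coercivity depend only on L. Here a(u, u) = ∫(u')² + (2)·∫u².
Here c = 2 ≥ 1, so a(u,u) = ∫(u')² + c∫u² ≥ ∫(u')² + ∫u² = ||u||_{H^1}², i.e. α = 1 works. No larger α is possible: a(u,u) ≥ α||u||_{H^1}² means (1−α)∫(u')² ≥ (α−c)∫u², and for the modes u_n = sin(nπ(x−x₀)/L) (x₀ the left endpoint) one has ∫u_n²/∫(u_n')² = (L/(nπ))² → 0, so a(u_n,u_n)/||u_n||_{H^1}² → 1. Hence the optimal constant is α = 1.
Therefore α = 1.


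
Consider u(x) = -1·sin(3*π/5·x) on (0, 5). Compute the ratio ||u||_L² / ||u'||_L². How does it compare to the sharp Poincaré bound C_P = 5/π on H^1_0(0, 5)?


||u||_L² / ||u'||_L² = 5/(3*π) < C_P = 5/π.

u(x) = -1·sin(3*π/5·x), so u'(x) = -3*π*cos(3*π*x/5)/5.
Writing u(x) = A·sin(kπx/L) with A = -1 and k = 3, use ∫_0^L sin²(kπx/L) dx = L/2 and ∫_0^L cos²(kπx/L) dx = L/2.
u² = 1·sin²(3*π/5·x) and (u')² = 9*π^2/25·cos²(3*π/5·x), and each of sin², cos² integrates to L/2 = 5/2 over (0, 5).
∫_0^5 u² dx = 5/2, so ||u||_L² = sqrt(10)/2.
∫_0^5 (u')² dx = 9*π^2/10, so ||u'||_L² = 3*sqrt(10)*π/10.
Ratio ||u||_L² / ||u'||_L² = 5/(3*π).
Sharp Poincaré constant on H^1_0(0, 5) is C_P = L/π = 5/π, achieved by sin(π/5·x).
This is the k = 3 harmonic; the ratio L/(kπ) is strictly less than C_P = L/π, consistent with the sharp inequality ||u||_L² ≤ C_P ||u'||_L².


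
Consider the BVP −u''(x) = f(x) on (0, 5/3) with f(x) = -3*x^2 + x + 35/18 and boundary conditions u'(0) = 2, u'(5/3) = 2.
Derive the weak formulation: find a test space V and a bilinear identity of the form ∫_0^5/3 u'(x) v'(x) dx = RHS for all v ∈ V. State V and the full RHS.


V = H^1(0, 5/3) (v unrestricted at boundary; u is determined up to an additive constant); weak form: ∫_0^5/3 u'v' dx = ∫_0^5/3 (-3*x^2 + x + 35/18) v dx + 2·v(5/3) − 2·v(0) for all v ∈ V.

Multiply both sides by a test function v and integrate from 0 to 5/3:
  ∫_0^5/3 −u''(x) v(x) dx = ∫_0^5/3 f(x) v(x) dx.
Integrate the LHS by parts once:
  ∫_0^5/3 −u'' v dx = −[u'(x) v(x)]_0^5/3 + ∫_0^5/3 u'(x) v'(x) dx.
Thus ∫_0^5/3 u'(x) v'(x) dx = ∫_0^5/3 f(x) v(x) dx + [u'(x) v(x)]_0^5/3.
Choose V so that boundary terms are either known or forced to vanish.
u has inhomogeneous Neumann u'(0) = 2, u'(5/3) = 2. [u' v]_0^5/3 = (2)·v(5/3) − (2)·v(0) = 2·v(5/3) − 2·v(0). Take V = H^1(0, 5/3); boundary term becomes part of RHS.
Weak formulation: find u (satisfying any essential BC) such that ∫_0^5/3 u'(x) v'(x) dx = ∫_0^5/3 f v dx + 2·v(5/3) − 2·v(0) for all v ∈ V (Neumann data are natural BCs: they enter the RHS as boundary terms).
Substituting f(x) = -3*x^2 + x + 35/18, the right-hand side is ∫_0^5/3 (-3*x^2 + x + 35/18) v dx + 2·v(5/3) − 2·v(0).
Compatibility check (pure Neumann): taking v ≡ 1 ∈ V gives 0 = ∫_0^5/3 f dx + (2) − (2), i.e. ∫_0^5/3 f dx must equal u'(0) − u'(5/3) = 0. Indeed ∫_0^5/3 (-3*x^2 + x + 35/18) dx = 0, so the data are compatible. The solution is then unique only up to an additive constant (fix it e.g. by requiring ∫_0^5/3 u dx = 0).


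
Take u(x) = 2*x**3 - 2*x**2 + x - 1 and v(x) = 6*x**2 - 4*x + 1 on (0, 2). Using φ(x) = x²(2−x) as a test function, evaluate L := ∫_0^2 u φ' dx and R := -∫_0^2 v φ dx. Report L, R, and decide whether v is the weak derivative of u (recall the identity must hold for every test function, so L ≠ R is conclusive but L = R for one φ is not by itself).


LHS = -116/15, RHS = -116/15. Yes, v = u' weakly.

u(x) = 2*x**3 - 2*x**2 + x - 1, classical derivative u'(x) = 6*x**2 - 4*x + 1.
φ(x) = x²(2−x), so φ'(x) = x*(4 - 3*x).
Note φ(0) = φ(2) = 0, so the boundary term u·φ vanishes.
LHS = ∫_0^2 u(x) φ'(x) dx = ∫_0^2 (-6*x^5 + 14*x^4 - 11*x^3 + 7*x^2 - 4*x) dx. Term by term:
  ∫_0^2 -6*x^5 dx = -64;  ∫_0^2 14*x^4 dx = 448/5;  ∫_0^2 -11*x^3 dx = -44;
  ∫_0^2 7*x^2 dx = 56/3;  ∫_0^2 -4*x dx = -8.
Sum: -64 + 448/5 − 44 + 56/3 − 8 = -116/15.
So LHS = -116/15.
∫_0^2 v(x) φ(x) dx = ∫_0^2 (-6*x^5 + 16*x^4 - 9*x^3 + 2*x^2) dx. Term by term:
  ∫_0^2 -6*x^5 dx = -64;  ∫_0^2 16*x^4 dx = 512/5;  ∫_0^2 -9*x^3 dx = -36;
  ∫_0^2 2*x^2 dx = 16/3.
Sum: -64 + 512/5 − 36 + 16/3 = 116/15.
So RHS = -∫_0^2 v(x) φ(x) dx = -116/15.
LHS = RHS, so the identity holds for this test φ.
Moreover u is smooth here and v(x) = u'(x) = 6*x**2 - 4*x + 1 pointwise, so the identity holds for every test function. Hence v is the weak derivative of u.


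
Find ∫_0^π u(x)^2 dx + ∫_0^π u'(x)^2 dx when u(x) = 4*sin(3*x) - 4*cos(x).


||u||_{H^1(0,π)}^2 = 96*π

u'(x) = 4*sin(x) + 12*cos(3*x).
Expand u² and (u')² and integrate term by term on (0, π), using: for integers n ≥ 1, ∫_0^π sin²(nx) dx = ∫_0^π cos²(nx) dx = π/2; for n ≠ n', ∫_0^π sin(nx)sin(n'x) dx = ∫_0^π cos(nx)cos(n'x) dx = 0; and by product-to-sum, ∫_0^π sin(nx)cos(n'x) dx = ½∫_0^π [sin((n+n')x) + sin((n−n')x)] dx, which is 0 when n+n' is even and 2n/(n²−n'²) when n+n' is odd (it need not vanish on (0, π)).
  u² squared terms: (-4)²·∫cos(x)² dx = 16·π/2 = 8*π;  (4)²·∫sin(3x)² dx = 16·π/2 = 8*π.
  u² cross terms: 2·(-4)·(4)·∫cos(x)·sin(3x) dx = -32·(0) = 0.
  So ∫_0^π u² dx = 8*π + 8*π + 0 = 16*π.
  (u')² squared terms: (4)²·∫sin(x)² dx = 16·π/2 = 8*π;  (12)²·∫cos(3x)² dx = 144·π/2 = 72*π.
  (u')² cross terms: 2·(4)·(12)·∫sin(x)·cos(3x) dx = 96·(0) = 0.
  So ∫_0^π (u')² dx = 8*π + 72*π + 0 = 80*π.
||u||_{H^1}^2 = (16*π) + (80*π) = 96*π.


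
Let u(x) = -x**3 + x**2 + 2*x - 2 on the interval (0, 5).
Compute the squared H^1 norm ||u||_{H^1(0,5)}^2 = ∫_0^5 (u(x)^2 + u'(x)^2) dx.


||u||_{H^1}^2 = 184465/21

The H^1 norm (squared) on an interval (0, L) is
  ||u||_{H^1}^2 = ∫_0^L u(x)^2 dx + ∫_0^L u'(x)^2 dx.
Compute u'(x) = -3*x**2 + 2*x + 2.
Then u(x)^2 = x**6 - 2*x**5 - 3*x**4 + 8*x**3 - 8*x + 4 and u'(x)^2 = 9*x**4 - 12*x**3 - 8*x**2 + 8*x + 4.
Integrate each monomial from 0 to 5 using ∫_0^5 c·x^n dx = c·5^(n+1)/(n+1):
  ∫_0^5 u(x)^2 dx = ∫_0^5 (x^6 - 2*x^5 - 3*x^4 + 8*x^3 - 8*x + 4) dx. Term by term:
    ∫_0^5 x^6 dx = 78125/7;  ∫_0^5 -2*x^5 dx = -15625/3;  ∫_0^5 -3*x^4 dx = -1875;
    ∫_0^5 8*x^3 dx = 1250;  ∫_0^5 -8*x dx = -100;  ∫_0^5 4 dx = 20.
  Sum: 78125/7 − 15625/3 − 1875 + 1250 − 100 + 20 = 110195/21.
  ∫_0^5 u'(x)^2 dx = ∫_0^5 (9*x^4 - 12*x^3 - 8*x^2 + 8*x + 4) dx. Term by term:
    ∫_0^5 9*x^4 dx = 5625;  ∫_0^5 -12*x^3 dx = -1875;  ∫_0^5 -8*x^2 dx = -1000/3;
    ∫_0^5 8*x dx = 100;  ∫_0^5 4 dx = 20.
  Sum: 5625 − 1875 − 1000/3 + 100 + 20 = 10610/3.
Adding: ||u||_{H^1}^2 = 110195/21 + 10610/3 = 184465/21.
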